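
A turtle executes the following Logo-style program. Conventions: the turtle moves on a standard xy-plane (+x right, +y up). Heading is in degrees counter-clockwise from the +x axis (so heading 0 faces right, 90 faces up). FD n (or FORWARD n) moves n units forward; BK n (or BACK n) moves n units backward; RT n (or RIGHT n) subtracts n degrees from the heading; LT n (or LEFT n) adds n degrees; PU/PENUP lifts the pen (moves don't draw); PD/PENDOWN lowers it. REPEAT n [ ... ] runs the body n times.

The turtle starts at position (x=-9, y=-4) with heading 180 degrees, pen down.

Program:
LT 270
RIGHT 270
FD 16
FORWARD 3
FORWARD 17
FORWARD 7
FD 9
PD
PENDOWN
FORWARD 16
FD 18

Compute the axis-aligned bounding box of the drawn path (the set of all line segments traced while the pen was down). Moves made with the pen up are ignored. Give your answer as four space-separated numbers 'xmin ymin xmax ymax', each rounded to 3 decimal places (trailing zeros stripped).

Answer: -95 -4 -9 -4

Derivation:
Executing turtle program step by step:
Start: pos=(-9,-4), heading=180, pen down
LT 270: heading 180 -> 90
RT 270: heading 90 -> 180
FD 16: (-9,-4) -> (-25,-4) [heading=180, draw]
FD 3: (-25,-4) -> (-28,-4) [heading=180, draw]
FD 17: (-28,-4) -> (-45,-4) [heading=180, draw]
FD 7: (-45,-4) -> (-52,-4) [heading=180, draw]
FD 9: (-52,-4) -> (-61,-4) [heading=180, draw]
PD: pen down
PD: pen down
FD 16: (-61,-4) -> (-77,-4) [heading=180, draw]
FD 18: (-77,-4) -> (-95,-4) [heading=180, draw]
Final: pos=(-95,-4), heading=180, 7 segment(s) drawn

Segment endpoints: x in {-95, -77, -61, -52, -45, -28, -25, -9}, y in {-4, -4, -4, -4, -4, -4, -4, -4}
xmin=-95, ymin=-4, xmax=-9, ymax=-4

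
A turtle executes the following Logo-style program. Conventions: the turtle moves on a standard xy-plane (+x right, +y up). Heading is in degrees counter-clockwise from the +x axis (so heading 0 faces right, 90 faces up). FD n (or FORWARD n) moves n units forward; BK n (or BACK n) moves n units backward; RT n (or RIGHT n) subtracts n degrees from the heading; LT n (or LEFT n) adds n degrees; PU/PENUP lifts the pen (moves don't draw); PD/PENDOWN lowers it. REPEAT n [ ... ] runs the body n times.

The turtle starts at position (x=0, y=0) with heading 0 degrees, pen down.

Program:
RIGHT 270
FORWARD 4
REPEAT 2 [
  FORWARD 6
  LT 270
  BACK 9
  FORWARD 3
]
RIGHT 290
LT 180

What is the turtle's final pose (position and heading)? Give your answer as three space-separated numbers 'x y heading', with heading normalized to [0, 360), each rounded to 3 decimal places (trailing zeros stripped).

Executing turtle program step by step:
Start: pos=(0,0), heading=0, pen down
RT 270: heading 0 -> 90
FD 4: (0,0) -> (0,4) [heading=90, draw]
REPEAT 2 [
  -- iteration 1/2 --
  FD 6: (0,4) -> (0,10) [heading=90, draw]
  LT 270: heading 90 -> 0
  BK 9: (0,10) -> (-9,10) [heading=0, draw]
  FD 3: (-9,10) -> (-6,10) [heading=0, draw]
  -- iteration 2/2 --
  FD 6: (-6,10) -> (0,10) [heading=0, draw]
  LT 270: heading 0 -> 270
  BK 9: (0,10) -> (0,19) [heading=270, draw]
  FD 3: (0,19) -> (0,16) [heading=270, draw]
]
RT 290: heading 270 -> 340
LT 180: heading 340 -> 160
Final: pos=(0,16), heading=160, 7 segment(s) drawn

Answer: 0 16 160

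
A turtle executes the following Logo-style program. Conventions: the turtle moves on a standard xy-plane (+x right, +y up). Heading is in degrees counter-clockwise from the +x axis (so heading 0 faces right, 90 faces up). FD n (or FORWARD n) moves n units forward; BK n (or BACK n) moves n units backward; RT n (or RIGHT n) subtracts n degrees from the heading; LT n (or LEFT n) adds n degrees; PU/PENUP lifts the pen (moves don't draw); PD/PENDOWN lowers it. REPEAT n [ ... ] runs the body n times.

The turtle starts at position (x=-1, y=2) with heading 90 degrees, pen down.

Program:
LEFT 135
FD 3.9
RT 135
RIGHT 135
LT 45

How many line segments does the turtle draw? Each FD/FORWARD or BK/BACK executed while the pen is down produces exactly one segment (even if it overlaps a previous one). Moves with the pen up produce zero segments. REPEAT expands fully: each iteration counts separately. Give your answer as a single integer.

Answer: 1

Derivation:
Executing turtle program step by step:
Start: pos=(-1,2), heading=90, pen down
LT 135: heading 90 -> 225
FD 3.9: (-1,2) -> (-3.758,-0.758) [heading=225, draw]
RT 135: heading 225 -> 90
RT 135: heading 90 -> 315
LT 45: heading 315 -> 0
Final: pos=(-3.758,-0.758), heading=0, 1 segment(s) drawn
Segments drawn: 1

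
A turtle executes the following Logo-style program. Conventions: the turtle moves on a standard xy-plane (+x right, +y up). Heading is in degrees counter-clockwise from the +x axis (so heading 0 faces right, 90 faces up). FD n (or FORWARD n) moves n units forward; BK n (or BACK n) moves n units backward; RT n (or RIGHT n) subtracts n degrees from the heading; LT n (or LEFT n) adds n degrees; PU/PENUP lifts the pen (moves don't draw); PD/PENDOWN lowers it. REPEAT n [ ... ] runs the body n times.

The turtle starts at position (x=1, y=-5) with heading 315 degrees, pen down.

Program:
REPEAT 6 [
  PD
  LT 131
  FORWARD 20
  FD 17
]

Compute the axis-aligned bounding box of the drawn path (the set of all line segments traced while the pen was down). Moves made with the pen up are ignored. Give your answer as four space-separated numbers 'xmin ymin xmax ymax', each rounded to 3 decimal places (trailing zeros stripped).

Answer: -25.969 -5 14.173 34.311

Derivation:
Executing turtle program step by step:
Start: pos=(1,-5), heading=315, pen down
REPEAT 6 [
  -- iteration 1/6 --
  PD: pen down
  LT 131: heading 315 -> 86
  FD 20: (1,-5) -> (2.395,14.951) [heading=86, draw]
  FD 17: (2.395,14.951) -> (3.581,31.91) [heading=86, draw]
  -- iteration 2/6 --
  PD: pen down
  LT 131: heading 86 -> 217
  FD 20: (3.581,31.91) -> (-12.392,19.874) [heading=217, draw]
  FD 17: (-12.392,19.874) -> (-25.969,9.643) [heading=217, draw]
  -- iteration 3/6 --
  PD: pen down
  LT 131: heading 217 -> 348
  FD 20: (-25.969,9.643) -> (-6.406,5.484) [heading=348, draw]
  FD 17: (-6.406,5.484) -> (10.223,1.95) [heading=348, draw]
  -- iteration 4/6 --
  PD: pen down
  LT 131: heading 348 -> 119
  FD 20: (10.223,1.95) -> (0.527,19.442) [heading=119, draw]
  FD 17: (0.527,19.442) -> (-7.715,34.311) [heading=119, draw]
  -- iteration 5/6 --
  PD: pen down
  LT 131: heading 119 -> 250
  FD 20: (-7.715,34.311) -> (-14.555,15.517) [heading=250, draw]
  FD 17: (-14.555,15.517) -> (-20.37,-0.458) [heading=250, draw]
  -- iteration 6/6 --
  PD: pen down
  LT 131: heading 250 -> 21
  FD 20: (-20.37,-0.458) -> (-1.698,6.71) [heading=21, draw]
  FD 17: (-1.698,6.71) -> (14.173,12.802) [heading=21, draw]
]
Final: pos=(14.173,12.802), heading=21, 12 segment(s) drawn

Segment endpoints: x in {-25.969, -20.37, -14.555, -12.392, -7.715, -6.406, -1.698, 0.527, 1, 2.395, 3.581, 10.223, 14.173}, y in {-5, -0.458, 1.95, 5.484, 6.71, 9.643, 12.802, 14.951, 15.517, 19.442, 19.874, 31.91, 34.311}
xmin=-25.969, ymin=-5, xmax=14.173, ymax=34.311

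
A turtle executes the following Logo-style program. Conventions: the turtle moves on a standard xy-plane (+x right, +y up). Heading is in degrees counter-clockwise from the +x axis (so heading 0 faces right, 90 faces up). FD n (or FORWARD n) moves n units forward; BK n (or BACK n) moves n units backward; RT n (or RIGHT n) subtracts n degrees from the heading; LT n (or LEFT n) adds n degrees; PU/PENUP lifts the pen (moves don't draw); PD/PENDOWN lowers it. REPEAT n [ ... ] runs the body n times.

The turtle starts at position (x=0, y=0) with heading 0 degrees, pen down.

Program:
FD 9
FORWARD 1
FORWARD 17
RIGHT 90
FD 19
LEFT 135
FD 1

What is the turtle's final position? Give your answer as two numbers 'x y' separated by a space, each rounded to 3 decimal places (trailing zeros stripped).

Executing turtle program step by step:
Start: pos=(0,0), heading=0, pen down
FD 9: (0,0) -> (9,0) [heading=0, draw]
FD 1: (9,0) -> (10,0) [heading=0, draw]
FD 17: (10,0) -> (27,0) [heading=0, draw]
RT 90: heading 0 -> 270
FD 19: (27,0) -> (27,-19) [heading=270, draw]
LT 135: heading 270 -> 45
FD 1: (27,-19) -> (27.707,-18.293) [heading=45, draw]
Final: pos=(27.707,-18.293), heading=45, 5 segment(s) drawn

Answer: 27.707 -18.293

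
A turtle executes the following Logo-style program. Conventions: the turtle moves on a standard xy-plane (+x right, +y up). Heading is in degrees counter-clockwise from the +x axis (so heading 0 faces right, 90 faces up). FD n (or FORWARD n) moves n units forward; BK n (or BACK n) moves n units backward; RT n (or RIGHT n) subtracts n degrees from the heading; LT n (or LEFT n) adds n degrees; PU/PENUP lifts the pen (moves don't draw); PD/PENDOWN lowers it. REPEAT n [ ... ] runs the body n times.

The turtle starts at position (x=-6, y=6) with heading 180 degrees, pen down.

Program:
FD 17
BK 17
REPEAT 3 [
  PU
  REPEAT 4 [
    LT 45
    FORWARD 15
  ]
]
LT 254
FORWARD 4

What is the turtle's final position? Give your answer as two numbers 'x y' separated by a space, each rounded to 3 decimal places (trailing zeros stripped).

Executing turtle program step by step:
Start: pos=(-6,6), heading=180, pen down
FD 17: (-6,6) -> (-23,6) [heading=180, draw]
BK 17: (-23,6) -> (-6,6) [heading=180, draw]
REPEAT 3 [
  -- iteration 1/3 --
  PU: pen up
  REPEAT 4 [
    -- iteration 1/4 --
    LT 45: heading 180 -> 225
    FD 15: (-6,6) -> (-16.607,-4.607) [heading=225, move]
    -- iteration 2/4 --
    LT 45: heading 225 -> 270
    FD 15: (-16.607,-4.607) -> (-16.607,-19.607) [heading=270, move]
    -- iteration 3/4 --
    LT 45: heading 270 -> 315
    FD 15: (-16.607,-19.607) -> (-6,-30.213) [heading=315, move]
    -- iteration 4/4 --
    LT 45: heading 315 -> 0
    FD 15: (-6,-30.213) -> (9,-30.213) [heading=0, move]
  ]
  -- iteration 2/3 --
  PU: pen up
  REPEAT 4 [
    -- iteration 1/4 --
    LT 45: heading 0 -> 45
    FD 15: (9,-30.213) -> (19.607,-19.607) [heading=45, move]
    -- iteration 2/4 --
    LT 45: heading 45 -> 90
    FD 15: (19.607,-19.607) -> (19.607,-4.607) [heading=90, move]
    -- iteration 3/4 --
    LT 45: heading 90 -> 135
    FD 15: (19.607,-4.607) -> (9,6) [heading=135, move]
    -- iteration 4/4 --
    LT 45: heading 135 -> 180
    FD 15: (9,6) -> (-6,6) [heading=180, move]
  ]
  -- iteration 3/3 --
  PU: pen up
  REPEAT 4 [
    -- iteration 1/4 --
    LT 45: heading 180 -> 225
    FD 15: (-6,6) -> (-16.607,-4.607) [heading=225, move]
    -- iteration 2/4 --
    LT 45: heading 225 -> 270
    FD 15: (-16.607,-4.607) -> (-16.607,-19.607) [heading=270, move]
    -- iteration 3/4 --
    LT 45: heading 270 -> 315
    FD 15: (-16.607,-19.607) -> (-6,-30.213) [heading=315, move]
    -- iteration 4/4 --
    LT 45: heading 315 -> 0
    FD 15: (-6,-30.213) -> (9,-30.213) [heading=0, move]
  ]
]
LT 254: heading 0 -> 254
FD 4: (9,-30.213) -> (7.897,-34.058) [heading=254, move]
Final: pos=(7.897,-34.058), heading=254, 2 segment(s) drawn

Answer: 7.897 -34.058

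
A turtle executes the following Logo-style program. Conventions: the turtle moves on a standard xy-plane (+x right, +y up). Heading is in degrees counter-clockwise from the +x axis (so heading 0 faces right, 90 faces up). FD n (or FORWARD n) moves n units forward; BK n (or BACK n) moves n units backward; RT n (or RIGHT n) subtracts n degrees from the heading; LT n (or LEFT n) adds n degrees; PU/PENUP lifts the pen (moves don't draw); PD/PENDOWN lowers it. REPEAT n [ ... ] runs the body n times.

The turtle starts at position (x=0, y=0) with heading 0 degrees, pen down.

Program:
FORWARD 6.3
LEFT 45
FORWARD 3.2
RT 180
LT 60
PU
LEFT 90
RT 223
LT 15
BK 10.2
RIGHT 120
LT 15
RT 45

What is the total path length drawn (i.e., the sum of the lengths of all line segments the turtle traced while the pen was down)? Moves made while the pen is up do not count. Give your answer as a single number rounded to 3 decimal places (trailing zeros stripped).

Executing turtle program step by step:
Start: pos=(0,0), heading=0, pen down
FD 6.3: (0,0) -> (6.3,0) [heading=0, draw]
LT 45: heading 0 -> 45
FD 3.2: (6.3,0) -> (8.563,2.263) [heading=45, draw]
RT 180: heading 45 -> 225
LT 60: heading 225 -> 285
PU: pen up
LT 90: heading 285 -> 15
RT 223: heading 15 -> 152
LT 15: heading 152 -> 167
BK 10.2: (8.563,2.263) -> (18.501,-0.032) [heading=167, move]
RT 120: heading 167 -> 47
LT 15: heading 47 -> 62
RT 45: heading 62 -> 17
Final: pos=(18.501,-0.032), heading=17, 2 segment(s) drawn

Segment lengths:
  seg 1: (0,0) -> (6.3,0), length = 6.3
  seg 2: (6.3,0) -> (8.563,2.263), length = 3.2
Total = 9.5

Answer: 9.5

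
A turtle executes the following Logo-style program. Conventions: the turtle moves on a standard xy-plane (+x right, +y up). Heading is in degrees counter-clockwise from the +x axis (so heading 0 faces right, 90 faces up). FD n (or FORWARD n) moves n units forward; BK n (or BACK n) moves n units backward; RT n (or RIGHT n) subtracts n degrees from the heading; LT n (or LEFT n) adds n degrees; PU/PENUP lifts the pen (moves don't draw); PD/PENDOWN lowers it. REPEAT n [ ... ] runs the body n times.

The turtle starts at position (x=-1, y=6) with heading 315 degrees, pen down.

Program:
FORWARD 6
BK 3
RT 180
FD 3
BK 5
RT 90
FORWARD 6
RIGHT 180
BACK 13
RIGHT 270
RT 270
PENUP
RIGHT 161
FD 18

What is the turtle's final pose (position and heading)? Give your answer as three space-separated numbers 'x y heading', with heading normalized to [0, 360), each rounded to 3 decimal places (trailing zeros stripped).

Executing turtle program step by step:
Start: pos=(-1,6), heading=315, pen down
FD 6: (-1,6) -> (3.243,1.757) [heading=315, draw]
BK 3: (3.243,1.757) -> (1.121,3.879) [heading=315, draw]
RT 180: heading 315 -> 135
FD 3: (1.121,3.879) -> (-1,6) [heading=135, draw]
BK 5: (-1,6) -> (2.536,2.464) [heading=135, draw]
RT 90: heading 135 -> 45
FD 6: (2.536,2.464) -> (6.778,6.707) [heading=45, draw]
RT 180: heading 45 -> 225
BK 13: (6.778,6.707) -> (15.971,15.899) [heading=225, draw]
RT 270: heading 225 -> 315
RT 270: heading 315 -> 45
PU: pen up
RT 161: heading 45 -> 244
FD 18: (15.971,15.899) -> (8.08,-0.279) [heading=244, move]
Final: pos=(8.08,-0.279), heading=244, 6 segment(s) drawn

Answer: 8.08 -0.279 244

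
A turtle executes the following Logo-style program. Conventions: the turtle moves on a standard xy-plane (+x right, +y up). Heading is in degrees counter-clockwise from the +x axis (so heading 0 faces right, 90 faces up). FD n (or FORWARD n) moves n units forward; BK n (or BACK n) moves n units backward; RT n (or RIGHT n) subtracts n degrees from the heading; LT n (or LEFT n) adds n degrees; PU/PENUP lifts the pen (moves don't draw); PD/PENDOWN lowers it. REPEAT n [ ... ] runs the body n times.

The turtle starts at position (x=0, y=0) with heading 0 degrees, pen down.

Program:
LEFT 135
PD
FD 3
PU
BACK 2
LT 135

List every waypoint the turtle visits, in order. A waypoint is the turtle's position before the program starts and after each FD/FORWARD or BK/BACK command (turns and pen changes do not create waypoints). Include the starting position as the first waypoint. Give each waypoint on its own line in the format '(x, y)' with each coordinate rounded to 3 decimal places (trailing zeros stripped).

Executing turtle program step by step:
Start: pos=(0,0), heading=0, pen down
LT 135: heading 0 -> 135
PD: pen down
FD 3: (0,0) -> (-2.121,2.121) [heading=135, draw]
PU: pen up
BK 2: (-2.121,2.121) -> (-0.707,0.707) [heading=135, move]
LT 135: heading 135 -> 270
Final: pos=(-0.707,0.707), heading=270, 1 segment(s) drawn
Waypoints (3 total):
(0, 0)
(-2.121, 2.121)
(-0.707, 0.707)

Answer: (0, 0)
(-2.121, 2.121)
(-0.707, 0.707)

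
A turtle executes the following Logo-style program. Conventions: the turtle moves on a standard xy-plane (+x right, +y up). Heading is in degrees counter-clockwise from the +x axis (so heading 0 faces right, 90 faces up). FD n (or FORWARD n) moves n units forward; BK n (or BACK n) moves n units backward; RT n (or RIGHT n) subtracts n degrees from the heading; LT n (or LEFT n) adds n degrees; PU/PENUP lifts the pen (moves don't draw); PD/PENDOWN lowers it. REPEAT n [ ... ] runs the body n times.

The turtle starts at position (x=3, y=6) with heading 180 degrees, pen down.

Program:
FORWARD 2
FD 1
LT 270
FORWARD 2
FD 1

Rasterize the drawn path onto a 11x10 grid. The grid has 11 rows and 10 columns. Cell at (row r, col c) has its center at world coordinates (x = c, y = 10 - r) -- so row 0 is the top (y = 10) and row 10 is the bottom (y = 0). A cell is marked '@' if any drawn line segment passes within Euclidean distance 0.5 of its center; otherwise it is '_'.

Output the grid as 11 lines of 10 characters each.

Answer: __________
@_________
@_________
@_________
@@@@______
__________
__________
__________
__________
__________
__________

Derivation:
Segment 0: (3,6) -> (1,6)
Segment 1: (1,6) -> (0,6)
Segment 2: (0,6) -> (0,8)
Segment 3: (0,8) -> (0,9)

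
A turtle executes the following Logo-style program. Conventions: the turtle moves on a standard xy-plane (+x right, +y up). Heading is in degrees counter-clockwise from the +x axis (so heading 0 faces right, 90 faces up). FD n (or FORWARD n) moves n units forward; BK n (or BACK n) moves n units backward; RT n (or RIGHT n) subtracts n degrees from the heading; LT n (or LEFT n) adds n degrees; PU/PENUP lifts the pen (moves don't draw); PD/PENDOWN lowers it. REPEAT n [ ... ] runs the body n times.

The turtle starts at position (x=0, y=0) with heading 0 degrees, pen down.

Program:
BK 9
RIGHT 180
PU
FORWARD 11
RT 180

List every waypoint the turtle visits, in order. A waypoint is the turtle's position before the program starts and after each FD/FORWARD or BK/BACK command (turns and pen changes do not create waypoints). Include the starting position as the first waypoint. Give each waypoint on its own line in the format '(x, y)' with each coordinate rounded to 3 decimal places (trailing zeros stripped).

Answer: (0, 0)
(-9, 0)
(-20, 0)

Derivation:
Executing turtle program step by step:
Start: pos=(0,0), heading=0, pen down
BK 9: (0,0) -> (-9,0) [heading=0, draw]
RT 180: heading 0 -> 180
PU: pen up
FD 11: (-9,0) -> (-20,0) [heading=180, move]
RT 180: heading 180 -> 0
Final: pos=(-20,0), heading=0, 1 segment(s) drawn
Waypoints (3 total):
(0, 0)
(-9, 0)
(-20, 0)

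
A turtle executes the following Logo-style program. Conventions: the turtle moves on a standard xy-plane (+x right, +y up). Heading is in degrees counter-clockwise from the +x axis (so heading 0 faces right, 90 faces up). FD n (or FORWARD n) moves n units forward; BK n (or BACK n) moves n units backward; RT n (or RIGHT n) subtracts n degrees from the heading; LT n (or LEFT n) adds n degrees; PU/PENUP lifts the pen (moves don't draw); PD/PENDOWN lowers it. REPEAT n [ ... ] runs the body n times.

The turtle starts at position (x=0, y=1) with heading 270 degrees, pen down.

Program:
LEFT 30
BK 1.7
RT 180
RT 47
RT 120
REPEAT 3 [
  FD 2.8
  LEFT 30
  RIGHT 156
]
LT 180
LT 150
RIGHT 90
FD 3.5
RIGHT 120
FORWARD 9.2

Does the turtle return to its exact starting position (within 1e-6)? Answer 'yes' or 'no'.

Executing turtle program step by step:
Start: pos=(0,1), heading=270, pen down
LT 30: heading 270 -> 300
BK 1.7: (0,1) -> (-0.85,2.472) [heading=300, draw]
RT 180: heading 300 -> 120
RT 47: heading 120 -> 73
RT 120: heading 73 -> 313
REPEAT 3 [
  -- iteration 1/3 --
  FD 2.8: (-0.85,2.472) -> (1.06,0.424) [heading=313, draw]
  LT 30: heading 313 -> 343
  RT 156: heading 343 -> 187
  -- iteration 2/3 --
  FD 2.8: (1.06,0.424) -> (-1.72,0.083) [heading=187, draw]
  LT 30: heading 187 -> 217
  RT 156: heading 217 -> 61
  -- iteration 3/3 --
  FD 2.8: (-1.72,0.083) -> (-0.362,2.532) [heading=61, draw]
  LT 30: heading 61 -> 91
  RT 156: heading 91 -> 295
]
LT 180: heading 295 -> 115
LT 150: heading 115 -> 265
RT 90: heading 265 -> 175
FD 3.5: (-0.362,2.532) -> (-3.849,2.837) [heading=175, draw]
RT 120: heading 175 -> 55
FD 9.2: (-3.849,2.837) -> (1.428,10.373) [heading=55, draw]
Final: pos=(1.428,10.373), heading=55, 6 segment(s) drawn

Start position: (0, 1)
Final position: (1.428, 10.373)
Distance = 9.482; >= 1e-6 -> NOT closed

Answer: no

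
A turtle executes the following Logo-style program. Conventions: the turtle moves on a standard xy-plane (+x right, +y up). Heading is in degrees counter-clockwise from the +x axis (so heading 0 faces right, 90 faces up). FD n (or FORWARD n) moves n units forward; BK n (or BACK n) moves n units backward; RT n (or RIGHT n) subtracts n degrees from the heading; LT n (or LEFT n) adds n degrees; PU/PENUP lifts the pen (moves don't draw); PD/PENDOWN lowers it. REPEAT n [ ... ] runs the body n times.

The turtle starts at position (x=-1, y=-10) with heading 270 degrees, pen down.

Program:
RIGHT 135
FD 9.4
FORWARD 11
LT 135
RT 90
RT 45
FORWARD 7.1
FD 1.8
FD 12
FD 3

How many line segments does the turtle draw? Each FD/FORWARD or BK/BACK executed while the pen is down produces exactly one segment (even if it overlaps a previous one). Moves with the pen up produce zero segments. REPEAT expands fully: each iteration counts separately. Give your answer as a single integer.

Answer: 6

Derivation:
Executing turtle program step by step:
Start: pos=(-1,-10), heading=270, pen down
RT 135: heading 270 -> 135
FD 9.4: (-1,-10) -> (-7.647,-3.353) [heading=135, draw]
FD 11: (-7.647,-3.353) -> (-15.425,4.425) [heading=135, draw]
LT 135: heading 135 -> 270
RT 90: heading 270 -> 180
RT 45: heading 180 -> 135
FD 7.1: (-15.425,4.425) -> (-20.445,9.445) [heading=135, draw]
FD 1.8: (-20.445,9.445) -> (-21.718,10.718) [heading=135, draw]
FD 12: (-21.718,10.718) -> (-30.204,19.204) [heading=135, draw]
FD 3: (-30.204,19.204) -> (-32.325,21.325) [heading=135, draw]
Final: pos=(-32.325,21.325), heading=135, 6 segment(s) drawn
Segments drawn: 6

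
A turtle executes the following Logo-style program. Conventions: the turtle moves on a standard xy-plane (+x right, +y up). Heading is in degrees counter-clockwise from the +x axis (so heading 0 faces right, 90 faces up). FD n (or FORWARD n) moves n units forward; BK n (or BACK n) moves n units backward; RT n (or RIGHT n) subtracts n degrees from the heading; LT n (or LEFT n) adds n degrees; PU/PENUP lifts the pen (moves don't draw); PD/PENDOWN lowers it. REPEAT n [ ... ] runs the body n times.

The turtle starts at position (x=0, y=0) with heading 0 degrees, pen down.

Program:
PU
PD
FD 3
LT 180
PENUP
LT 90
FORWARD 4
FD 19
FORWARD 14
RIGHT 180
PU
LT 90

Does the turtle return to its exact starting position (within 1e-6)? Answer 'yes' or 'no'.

Answer: no

Derivation:
Executing turtle program step by step:
Start: pos=(0,0), heading=0, pen down
PU: pen up
PD: pen down
FD 3: (0,0) -> (3,0) [heading=0, draw]
LT 180: heading 0 -> 180
PU: pen up
LT 90: heading 180 -> 270
FD 4: (3,0) -> (3,-4) [heading=270, move]
FD 19: (3,-4) -> (3,-23) [heading=270, move]
FD 14: (3,-23) -> (3,-37) [heading=270, move]
RT 180: heading 270 -> 90
PU: pen up
LT 90: heading 90 -> 180
Final: pos=(3,-37), heading=180, 1 segment(s) drawn

Start position: (0, 0)
Final position: (3, -37)
Distance = 37.121; >= 1e-6 -> NOT closed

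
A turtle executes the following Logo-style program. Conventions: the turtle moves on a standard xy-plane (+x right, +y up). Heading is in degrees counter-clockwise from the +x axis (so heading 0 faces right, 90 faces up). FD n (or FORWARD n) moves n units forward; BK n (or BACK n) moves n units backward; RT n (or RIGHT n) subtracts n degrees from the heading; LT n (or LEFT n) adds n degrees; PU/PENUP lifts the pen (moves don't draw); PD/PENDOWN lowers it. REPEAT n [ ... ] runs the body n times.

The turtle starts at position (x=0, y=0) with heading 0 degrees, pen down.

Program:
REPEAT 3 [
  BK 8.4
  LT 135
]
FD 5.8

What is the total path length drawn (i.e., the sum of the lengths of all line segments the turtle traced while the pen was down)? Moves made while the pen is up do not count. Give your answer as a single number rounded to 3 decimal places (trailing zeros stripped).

Executing turtle program step by step:
Start: pos=(0,0), heading=0, pen down
REPEAT 3 [
  -- iteration 1/3 --
  BK 8.4: (0,0) -> (-8.4,0) [heading=0, draw]
  LT 135: heading 0 -> 135
  -- iteration 2/3 --
  BK 8.4: (-8.4,0) -> (-2.46,-5.94) [heading=135, draw]
  LT 135: heading 135 -> 270
  -- iteration 3/3 --
  BK 8.4: (-2.46,-5.94) -> (-2.46,2.46) [heading=270, draw]
  LT 135: heading 270 -> 45
]
FD 5.8: (-2.46,2.46) -> (1.641,6.562) [heading=45, draw]
Final: pos=(1.641,6.562), heading=45, 4 segment(s) drawn

Segment lengths:
  seg 1: (0,0) -> (-8.4,0), length = 8.4
  seg 2: (-8.4,0) -> (-2.46,-5.94), length = 8.4
  seg 3: (-2.46,-5.94) -> (-2.46,2.46), length = 8.4
  seg 4: (-2.46,2.46) -> (1.641,6.562), length = 5.8
Total = 31

Answer: 31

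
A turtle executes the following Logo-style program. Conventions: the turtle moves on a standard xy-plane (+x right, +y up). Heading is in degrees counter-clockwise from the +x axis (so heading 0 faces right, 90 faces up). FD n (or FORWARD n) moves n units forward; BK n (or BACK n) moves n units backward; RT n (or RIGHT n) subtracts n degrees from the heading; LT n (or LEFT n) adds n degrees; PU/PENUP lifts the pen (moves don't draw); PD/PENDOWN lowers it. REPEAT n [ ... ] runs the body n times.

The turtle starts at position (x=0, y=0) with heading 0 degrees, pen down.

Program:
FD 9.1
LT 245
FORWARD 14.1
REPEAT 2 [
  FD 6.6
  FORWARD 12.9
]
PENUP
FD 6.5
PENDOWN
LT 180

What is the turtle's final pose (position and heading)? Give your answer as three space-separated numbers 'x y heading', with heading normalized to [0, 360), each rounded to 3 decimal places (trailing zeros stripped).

Answer: -16.088 -54.016 65

Derivation:
Executing turtle program step by step:
Start: pos=(0,0), heading=0, pen down
FD 9.1: (0,0) -> (9.1,0) [heading=0, draw]
LT 245: heading 0 -> 245
FD 14.1: (9.1,0) -> (3.141,-12.779) [heading=245, draw]
REPEAT 2 [
  -- iteration 1/2 --
  FD 6.6: (3.141,-12.779) -> (0.352,-18.761) [heading=245, draw]
  FD 12.9: (0.352,-18.761) -> (-5.1,-30.452) [heading=245, draw]
  -- iteration 2/2 --
  FD 6.6: (-5.1,-30.452) -> (-7.889,-36.434) [heading=245, draw]
  FD 12.9: (-7.889,-36.434) -> (-13.341,-48.125) [heading=245, draw]
]
PU: pen up
FD 6.5: (-13.341,-48.125) -> (-16.088,-54.016) [heading=245, move]
PD: pen down
LT 180: heading 245 -> 65
Final: pos=(-16.088,-54.016), heading=65, 6 segment(s) drawn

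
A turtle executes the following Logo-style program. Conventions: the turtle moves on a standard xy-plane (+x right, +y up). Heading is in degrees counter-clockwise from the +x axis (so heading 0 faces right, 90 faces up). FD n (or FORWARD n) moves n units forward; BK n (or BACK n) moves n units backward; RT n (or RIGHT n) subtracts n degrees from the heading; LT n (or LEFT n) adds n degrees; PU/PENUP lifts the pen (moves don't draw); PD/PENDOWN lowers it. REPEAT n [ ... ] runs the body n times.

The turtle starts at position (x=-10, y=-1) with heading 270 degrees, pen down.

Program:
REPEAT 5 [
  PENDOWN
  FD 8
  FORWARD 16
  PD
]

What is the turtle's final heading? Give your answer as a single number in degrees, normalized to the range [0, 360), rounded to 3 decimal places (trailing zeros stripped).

Executing turtle program step by step:
Start: pos=(-10,-1), heading=270, pen down
REPEAT 5 [
  -- iteration 1/5 --
  PD: pen down
  FD 8: (-10,-1) -> (-10,-9) [heading=270, draw]
  FD 16: (-10,-9) -> (-10,-25) [heading=270, draw]
  PD: pen down
  -- iteration 2/5 --
  PD: pen down
  FD 8: (-10,-25) -> (-10,-33) [heading=270, draw]
  FD 16: (-10,-33) -> (-10,-49) [heading=270, draw]
  PD: pen down
  -- iteration 3/5 --
  PD: pen down
  FD 8: (-10,-49) -> (-10,-57) [heading=270, draw]
  FD 16: (-10,-57) -> (-10,-73) [heading=270, draw]
  PD: pen down
  -- iteration 4/5 --
  PD: pen down
  FD 8: (-10,-73) -> (-10,-81) [heading=270, draw]
  FD 16: (-10,-81) -> (-10,-97) [heading=270, draw]
  PD: pen down
  -- iteration 5/5 --
  PD: pen down
  FD 8: (-10,-97) -> (-10,-105) [heading=270, draw]
  FD 16: (-10,-105) -> (-10,-121) [heading=270, draw]
  PD: pen down
]
Final: pos=(-10,-121), heading=270, 10 segment(s) drawn

Answer: 270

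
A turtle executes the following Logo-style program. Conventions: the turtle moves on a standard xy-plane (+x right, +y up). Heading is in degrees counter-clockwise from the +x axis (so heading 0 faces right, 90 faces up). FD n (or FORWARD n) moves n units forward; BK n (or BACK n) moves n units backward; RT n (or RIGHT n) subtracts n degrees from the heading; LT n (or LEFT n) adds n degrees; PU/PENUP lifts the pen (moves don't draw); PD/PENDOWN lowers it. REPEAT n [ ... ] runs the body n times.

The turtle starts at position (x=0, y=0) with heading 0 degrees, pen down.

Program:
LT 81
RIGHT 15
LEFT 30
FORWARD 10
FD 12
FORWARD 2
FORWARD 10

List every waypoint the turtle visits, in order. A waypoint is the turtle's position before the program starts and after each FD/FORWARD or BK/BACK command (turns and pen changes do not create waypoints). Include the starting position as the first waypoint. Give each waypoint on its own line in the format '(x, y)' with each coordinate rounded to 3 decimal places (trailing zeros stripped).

Executing turtle program step by step:
Start: pos=(0,0), heading=0, pen down
LT 81: heading 0 -> 81
RT 15: heading 81 -> 66
LT 30: heading 66 -> 96
FD 10: (0,0) -> (-1.045,9.945) [heading=96, draw]
FD 12: (-1.045,9.945) -> (-2.3,21.879) [heading=96, draw]
FD 2: (-2.3,21.879) -> (-2.509,23.869) [heading=96, draw]
FD 10: (-2.509,23.869) -> (-3.554,33.814) [heading=96, draw]
Final: pos=(-3.554,33.814), heading=96, 4 segment(s) drawn
Waypoints (5 total):
(0, 0)
(-1.045, 9.945)
(-2.3, 21.879)
(-2.509, 23.869)
(-3.554, 33.814)

Answer: (0, 0)
(-1.045, 9.945)
(-2.3, 21.879)
(-2.509, 23.869)
(-3.554, 33.814)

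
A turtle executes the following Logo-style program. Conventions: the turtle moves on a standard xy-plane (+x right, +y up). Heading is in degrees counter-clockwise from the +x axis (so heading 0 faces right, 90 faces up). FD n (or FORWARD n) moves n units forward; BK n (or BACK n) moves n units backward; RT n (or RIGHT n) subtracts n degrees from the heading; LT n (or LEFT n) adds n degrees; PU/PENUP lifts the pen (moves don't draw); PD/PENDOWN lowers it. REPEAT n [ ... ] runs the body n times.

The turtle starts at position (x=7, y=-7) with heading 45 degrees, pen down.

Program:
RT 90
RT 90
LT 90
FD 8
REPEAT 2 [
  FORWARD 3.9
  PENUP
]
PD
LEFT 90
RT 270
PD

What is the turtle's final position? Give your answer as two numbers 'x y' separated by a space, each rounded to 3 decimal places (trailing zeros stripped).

Answer: 18.172 -18.172

Derivation:
Executing turtle program step by step:
Start: pos=(7,-7), heading=45, pen down
RT 90: heading 45 -> 315
RT 90: heading 315 -> 225
LT 90: heading 225 -> 315
FD 8: (7,-7) -> (12.657,-12.657) [heading=315, draw]
REPEAT 2 [
  -- iteration 1/2 --
  FD 3.9: (12.657,-12.657) -> (15.415,-15.415) [heading=315, draw]
  PU: pen up
  -- iteration 2/2 --
  FD 3.9: (15.415,-15.415) -> (18.172,-18.172) [heading=315, move]
  PU: pen up
]
PD: pen down
LT 90: heading 315 -> 45
RT 270: heading 45 -> 135
PD: pen down
Final: pos=(18.172,-18.172), heading=135, 2 segment(s) drawn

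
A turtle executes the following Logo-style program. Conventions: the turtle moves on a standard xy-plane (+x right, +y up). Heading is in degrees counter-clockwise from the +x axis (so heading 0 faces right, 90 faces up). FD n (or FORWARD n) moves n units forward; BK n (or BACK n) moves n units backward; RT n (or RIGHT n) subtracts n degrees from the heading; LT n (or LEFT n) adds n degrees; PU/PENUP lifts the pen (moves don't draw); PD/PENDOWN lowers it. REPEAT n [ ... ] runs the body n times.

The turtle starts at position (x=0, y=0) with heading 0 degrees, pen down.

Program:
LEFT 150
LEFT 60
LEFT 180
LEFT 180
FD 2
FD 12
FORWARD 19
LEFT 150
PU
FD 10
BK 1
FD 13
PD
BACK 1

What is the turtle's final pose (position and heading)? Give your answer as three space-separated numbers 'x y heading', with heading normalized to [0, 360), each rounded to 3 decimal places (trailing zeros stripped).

Executing turtle program step by step:
Start: pos=(0,0), heading=0, pen down
LT 150: heading 0 -> 150
LT 60: heading 150 -> 210
LT 180: heading 210 -> 30
LT 180: heading 30 -> 210
FD 2: (0,0) -> (-1.732,-1) [heading=210, draw]
FD 12: (-1.732,-1) -> (-12.124,-7) [heading=210, draw]
FD 19: (-12.124,-7) -> (-28.579,-16.5) [heading=210, draw]
LT 150: heading 210 -> 0
PU: pen up
FD 10: (-28.579,-16.5) -> (-18.579,-16.5) [heading=0, move]
BK 1: (-18.579,-16.5) -> (-19.579,-16.5) [heading=0, move]
FD 13: (-19.579,-16.5) -> (-6.579,-16.5) [heading=0, move]
PD: pen down
BK 1: (-6.579,-16.5) -> (-7.579,-16.5) [heading=0, draw]
Final: pos=(-7.579,-16.5), heading=0, 4 segment(s) drawn

Answer: -7.579 -16.5 0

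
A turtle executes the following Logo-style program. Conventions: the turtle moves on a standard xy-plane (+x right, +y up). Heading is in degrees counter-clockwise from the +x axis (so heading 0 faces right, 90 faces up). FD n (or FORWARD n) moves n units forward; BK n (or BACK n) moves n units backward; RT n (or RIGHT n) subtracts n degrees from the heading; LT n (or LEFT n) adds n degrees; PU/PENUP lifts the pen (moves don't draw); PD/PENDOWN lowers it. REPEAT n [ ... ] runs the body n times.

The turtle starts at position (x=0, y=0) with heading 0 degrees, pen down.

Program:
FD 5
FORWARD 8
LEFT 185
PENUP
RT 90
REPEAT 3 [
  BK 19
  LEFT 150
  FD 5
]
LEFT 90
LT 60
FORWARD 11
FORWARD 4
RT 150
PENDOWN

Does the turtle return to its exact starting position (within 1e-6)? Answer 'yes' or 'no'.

Executing turtle program step by step:
Start: pos=(0,0), heading=0, pen down
FD 5: (0,0) -> (5,0) [heading=0, draw]
FD 8: (5,0) -> (13,0) [heading=0, draw]
LT 185: heading 0 -> 185
PU: pen up
RT 90: heading 185 -> 95
REPEAT 3 [
  -- iteration 1/3 --
  BK 19: (13,0) -> (14.656,-18.928) [heading=95, move]
  LT 150: heading 95 -> 245
  FD 5: (14.656,-18.928) -> (12.543,-23.459) [heading=245, move]
  -- iteration 2/3 --
  BK 19: (12.543,-23.459) -> (20.573,-6.239) [heading=245, move]
  LT 150: heading 245 -> 35
  FD 5: (20.573,-6.239) -> (24.668,-3.372) [heading=35, move]
  -- iteration 3/3 --
  BK 19: (24.668,-3.372) -> (9.104,-14.269) [heading=35, move]
  LT 150: heading 35 -> 185
  FD 5: (9.104,-14.269) -> (4.124,-14.705) [heading=185, move]
]
LT 90: heading 185 -> 275
LT 60: heading 275 -> 335
FD 11: (4.124,-14.705) -> (14.093,-19.354) [heading=335, move]
FD 4: (14.093,-19.354) -> (17.718,-21.045) [heading=335, move]
RT 150: heading 335 -> 185
PD: pen down
Final: pos=(17.718,-21.045), heading=185, 2 segment(s) drawn

Start position: (0, 0)
Final position: (17.718, -21.045)
Distance = 27.51; >= 1e-6 -> NOT closed

Answer: no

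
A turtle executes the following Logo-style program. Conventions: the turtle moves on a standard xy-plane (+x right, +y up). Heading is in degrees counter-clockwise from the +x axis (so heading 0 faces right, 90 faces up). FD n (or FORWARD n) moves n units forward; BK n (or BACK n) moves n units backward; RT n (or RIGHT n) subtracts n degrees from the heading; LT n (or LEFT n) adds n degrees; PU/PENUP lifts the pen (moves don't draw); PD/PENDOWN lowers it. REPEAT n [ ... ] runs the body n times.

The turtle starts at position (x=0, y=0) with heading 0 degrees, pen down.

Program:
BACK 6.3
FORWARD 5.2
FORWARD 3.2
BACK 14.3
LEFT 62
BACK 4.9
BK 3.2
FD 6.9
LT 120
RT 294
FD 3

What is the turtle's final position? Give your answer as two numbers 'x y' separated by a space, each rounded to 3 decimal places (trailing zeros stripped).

Executing turtle program step by step:
Start: pos=(0,0), heading=0, pen down
BK 6.3: (0,0) -> (-6.3,0) [heading=0, draw]
FD 5.2: (-6.3,0) -> (-1.1,0) [heading=0, draw]
FD 3.2: (-1.1,0) -> (2.1,0) [heading=0, draw]
BK 14.3: (2.1,0) -> (-12.2,0) [heading=0, draw]
LT 62: heading 0 -> 62
BK 4.9: (-12.2,0) -> (-14.5,-4.326) [heading=62, draw]
BK 3.2: (-14.5,-4.326) -> (-16.003,-7.152) [heading=62, draw]
FD 6.9: (-16.003,-7.152) -> (-12.763,-1.06) [heading=62, draw]
LT 120: heading 62 -> 182
RT 294: heading 182 -> 248
FD 3: (-12.763,-1.06) -> (-13.887,-3.841) [heading=248, draw]
Final: pos=(-13.887,-3.841), heading=248, 8 segment(s) drawn

Answer: -13.887 -3.841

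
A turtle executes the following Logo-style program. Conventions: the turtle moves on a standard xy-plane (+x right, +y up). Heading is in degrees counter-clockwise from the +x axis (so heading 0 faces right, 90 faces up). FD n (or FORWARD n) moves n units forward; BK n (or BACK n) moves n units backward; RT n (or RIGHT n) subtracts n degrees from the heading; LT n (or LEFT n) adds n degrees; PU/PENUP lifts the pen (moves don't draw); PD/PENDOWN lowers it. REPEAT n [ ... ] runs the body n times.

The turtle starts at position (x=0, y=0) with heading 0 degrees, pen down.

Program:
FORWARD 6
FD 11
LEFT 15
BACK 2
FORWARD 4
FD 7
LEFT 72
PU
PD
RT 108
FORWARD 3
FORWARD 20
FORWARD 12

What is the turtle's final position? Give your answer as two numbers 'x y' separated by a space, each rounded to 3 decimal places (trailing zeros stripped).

Answer: 58.369 -10.214

Derivation:
Executing turtle program step by step:
Start: pos=(0,0), heading=0, pen down
FD 6: (0,0) -> (6,0) [heading=0, draw]
FD 11: (6,0) -> (17,0) [heading=0, draw]
LT 15: heading 0 -> 15
BK 2: (17,0) -> (15.068,-0.518) [heading=15, draw]
FD 4: (15.068,-0.518) -> (18.932,0.518) [heading=15, draw]
FD 7: (18.932,0.518) -> (25.693,2.329) [heading=15, draw]
LT 72: heading 15 -> 87
PU: pen up
PD: pen down
RT 108: heading 87 -> 339
FD 3: (25.693,2.329) -> (28.494,1.254) [heading=339, draw]
FD 20: (28.494,1.254) -> (47.166,-5.913) [heading=339, draw]
FD 12: (47.166,-5.913) -> (58.369,-10.214) [heading=339, draw]
Final: pos=(58.369,-10.214), heading=339, 8 segment(s) drawn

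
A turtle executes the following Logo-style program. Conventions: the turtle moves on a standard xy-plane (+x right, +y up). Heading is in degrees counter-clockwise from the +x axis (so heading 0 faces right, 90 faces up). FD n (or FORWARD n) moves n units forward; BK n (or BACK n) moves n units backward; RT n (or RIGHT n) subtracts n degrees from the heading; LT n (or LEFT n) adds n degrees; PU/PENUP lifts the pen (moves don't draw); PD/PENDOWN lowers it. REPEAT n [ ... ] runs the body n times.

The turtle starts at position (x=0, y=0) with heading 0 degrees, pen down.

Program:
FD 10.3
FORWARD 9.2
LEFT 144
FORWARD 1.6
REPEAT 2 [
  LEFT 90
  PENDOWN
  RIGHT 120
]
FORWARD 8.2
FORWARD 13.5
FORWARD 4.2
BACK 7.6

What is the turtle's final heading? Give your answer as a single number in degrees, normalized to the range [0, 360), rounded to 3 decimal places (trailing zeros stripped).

Executing turtle program step by step:
Start: pos=(0,0), heading=0, pen down
FD 10.3: (0,0) -> (10.3,0) [heading=0, draw]
FD 9.2: (10.3,0) -> (19.5,0) [heading=0, draw]
LT 144: heading 0 -> 144
FD 1.6: (19.5,0) -> (18.206,0.94) [heading=144, draw]
REPEAT 2 [
  -- iteration 1/2 --
  LT 90: heading 144 -> 234
  PD: pen down
  RT 120: heading 234 -> 114
  -- iteration 2/2 --
  LT 90: heading 114 -> 204
  PD: pen down
  RT 120: heading 204 -> 84
]
FD 8.2: (18.206,0.94) -> (19.063,9.096) [heading=84, draw]
FD 13.5: (19.063,9.096) -> (20.474,22.522) [heading=84, draw]
FD 4.2: (20.474,22.522) -> (20.913,26.699) [heading=84, draw]
BK 7.6: (20.913,26.699) -> (20.118,19.14) [heading=84, draw]
Final: pos=(20.118,19.14), heading=84, 7 segment(s) drawn

Answer: 84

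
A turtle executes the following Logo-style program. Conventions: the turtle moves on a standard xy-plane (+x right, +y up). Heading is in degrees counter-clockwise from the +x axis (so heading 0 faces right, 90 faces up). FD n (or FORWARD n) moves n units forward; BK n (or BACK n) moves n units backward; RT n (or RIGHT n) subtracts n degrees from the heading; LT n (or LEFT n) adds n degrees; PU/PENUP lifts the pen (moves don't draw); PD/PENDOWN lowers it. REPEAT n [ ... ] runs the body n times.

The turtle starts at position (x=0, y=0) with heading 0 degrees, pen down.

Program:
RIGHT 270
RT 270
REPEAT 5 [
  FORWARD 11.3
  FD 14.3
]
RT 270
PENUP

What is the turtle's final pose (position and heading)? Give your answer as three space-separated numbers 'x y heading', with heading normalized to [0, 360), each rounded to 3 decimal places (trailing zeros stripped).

Executing turtle program step by step:
Start: pos=(0,0), heading=0, pen down
RT 270: heading 0 -> 90
RT 270: heading 90 -> 180
REPEAT 5 [
  -- iteration 1/5 --
  FD 11.3: (0,0) -> (-11.3,0) [heading=180, draw]
  FD 14.3: (-11.3,0) -> (-25.6,0) [heading=180, draw]
  -- iteration 2/5 --
  FD 11.3: (-25.6,0) -> (-36.9,0) [heading=180, draw]
  FD 14.3: (-36.9,0) -> (-51.2,0) [heading=180, draw]
  -- iteration 3/5 --
  FD 11.3: (-51.2,0) -> (-62.5,0) [heading=180, draw]
  FD 14.3: (-62.5,0) -> (-76.8,0) [heading=180, draw]
  -- iteration 4/5 --
  FD 11.3: (-76.8,0) -> (-88.1,0) [heading=180, draw]
  FD 14.3: (-88.1,0) -> (-102.4,0) [heading=180, draw]
  -- iteration 5/5 --
  FD 11.3: (-102.4,0) -> (-113.7,0) [heading=180, draw]
  FD 14.3: (-113.7,0) -> (-128,0) [heading=180, draw]
]
RT 270: heading 180 -> 270
PU: pen up
Final: pos=(-128,0), heading=270, 10 segment(s) drawn

Answer: -128 0 270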